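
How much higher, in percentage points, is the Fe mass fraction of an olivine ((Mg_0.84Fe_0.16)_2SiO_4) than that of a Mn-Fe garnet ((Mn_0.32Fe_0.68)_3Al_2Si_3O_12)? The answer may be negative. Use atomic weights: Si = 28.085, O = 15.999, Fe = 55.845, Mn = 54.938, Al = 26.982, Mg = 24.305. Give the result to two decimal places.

M((Mg_0.84Fe_0.16)_2SiO_4) = 150.784 g/mol, so wt% Fe = 17.870/150.784 × 100 = 11.85%.
M((Mn_0.32Fe_0.68)_3Al_2Si_3O_12) = 496.871 g/mol, so wt% Fe = 113.924/496.871 × 100 = 22.93%.
11.85 − 22.93 = -11.08 pp.

-11.08 percentage points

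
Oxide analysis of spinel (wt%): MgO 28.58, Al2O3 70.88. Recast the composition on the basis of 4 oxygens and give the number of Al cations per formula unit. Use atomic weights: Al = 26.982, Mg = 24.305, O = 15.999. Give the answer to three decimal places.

1.990 Al apfu

MgO: 28.58/40.304 = 0.70911 mol → 0.70911 mol Mg, 0.70911 mol O.
Al2O3: 70.88/101.961 = 0.69517 mol → 1.39034 mol Al, 2.08551 mol O.
Total oxygen = 2.79462 mol. Normalization factor = 4/2.79462 = 1.43132.
Al per 4 O = 1.39034 × 1.43132 = 1.990.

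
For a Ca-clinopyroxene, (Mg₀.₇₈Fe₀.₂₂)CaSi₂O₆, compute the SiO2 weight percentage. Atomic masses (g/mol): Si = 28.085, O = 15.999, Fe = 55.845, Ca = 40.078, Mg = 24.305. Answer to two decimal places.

53.77 wt%

Molar mass of (Mg₀.₇₈Fe₀.₂₂)CaSi₂O₆ = 0.78·24.305 + 0.22·55.845 + 1·40.078 + 2·28.085 + 6·15.999 = 223.486 g/mol.
Each formula unit contains 2 Si, equivalent to 2/1 = 2.0000 mol SiO2.
M(SiO2) = 1×28.085 + 2×15.999 = 60.083 g/mol.
Mass of SiO2 per formula unit = 2.0000 × 60.083 = 120.166 g.
SiO2 wt% = 120.166 / 223.486 × 100 = 53.77%.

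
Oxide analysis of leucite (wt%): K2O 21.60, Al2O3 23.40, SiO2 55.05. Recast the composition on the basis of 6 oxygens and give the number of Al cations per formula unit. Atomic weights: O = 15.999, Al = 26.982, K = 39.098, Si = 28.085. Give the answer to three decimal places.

1.001 Al apfu

K2O (M=94.195): mol = 0.22931; K = 0.45862, O = 0.22931.
Al2O3 (M=101.961): mol = 0.22950; Al = 0.45900, O = 0.68850.
SiO2 (M=60.083): mol = 0.91623; Si = 0.91623, O = 1.83246.
ΣO = 2.75027; factor = 6/ΣO = 2.18160.
Al apfu = 0.45900 × 2.18160 = 1.001.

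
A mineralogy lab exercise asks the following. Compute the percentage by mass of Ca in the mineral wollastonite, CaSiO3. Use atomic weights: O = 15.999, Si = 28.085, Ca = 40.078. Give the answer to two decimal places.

Formula mass = 1×40.078 + 1×28.085 + 3×15.999 = 116.160 g/mol, of which 40.078 g is Ca.
So Ca makes up 40.078/116.160 = 0.3450 of the mass, i.e. 34.50%.

34.50 mass %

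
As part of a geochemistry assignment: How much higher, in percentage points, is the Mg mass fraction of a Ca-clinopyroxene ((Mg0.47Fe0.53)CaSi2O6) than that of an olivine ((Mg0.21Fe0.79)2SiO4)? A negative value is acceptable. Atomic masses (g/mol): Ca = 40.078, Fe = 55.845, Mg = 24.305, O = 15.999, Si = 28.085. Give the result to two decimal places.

M((Mg0.47Fe0.53)CaSi2O6) = 233.263 g/mol, so wt% Mg = 11.423/233.263 × 100 = 4.90%.
M((Mg0.21Fe0.79)2SiO4) = 190.524 g/mol, so wt% Mg = 10.208/190.524 × 100 = 5.36%.
4.90 − 5.36 = -0.46 pp.

-0.46 percentage points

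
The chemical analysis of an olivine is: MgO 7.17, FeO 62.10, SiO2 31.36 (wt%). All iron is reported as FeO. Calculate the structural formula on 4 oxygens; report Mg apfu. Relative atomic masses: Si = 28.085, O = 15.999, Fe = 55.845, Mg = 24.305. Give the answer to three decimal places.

0.341 Mg apfu

MgO (M=40.304): mol = 0.17790; Mg = 0.17790, O = 0.17790.
FeO (M=71.844): mol = 0.86437; Fe = 0.86437, O = 0.86437.
SiO2 (M=60.083): mol = 0.52194; Si = 0.52194, O = 1.04388.
ΣO = 2.08615; factor = 4/ΣO = 1.91741.
Mg apfu = 0.17790 × 1.91741 = 0.341.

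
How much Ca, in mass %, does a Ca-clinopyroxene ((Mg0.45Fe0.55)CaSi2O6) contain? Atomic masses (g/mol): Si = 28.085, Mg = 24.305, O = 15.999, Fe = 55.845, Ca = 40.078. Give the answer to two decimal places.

Formula mass = 0.45×24.305 + 0.55×55.845 + 1×40.078 + 2×28.085 + 6×15.999 = 233.894 g/mol, of which 40.078 g is Ca.
So Ca makes up 40.078/233.894 = 0.1714 of the mass, i.e. 17.14%.

17.14 mass %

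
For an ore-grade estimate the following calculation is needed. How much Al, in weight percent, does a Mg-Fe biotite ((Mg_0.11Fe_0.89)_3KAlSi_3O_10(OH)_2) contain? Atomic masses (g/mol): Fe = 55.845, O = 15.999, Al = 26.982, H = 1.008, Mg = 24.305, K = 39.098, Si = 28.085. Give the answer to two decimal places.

M((Mg_0.11Fe_0.89)_3KAlSi_3O_10(OH)_2) = 501.466 g/mol.
Al contributes 1 × 26.982 = 26.982 g per mole.
26.982/501.466 = 0.0538 → 5.38%.

5.38 weight percent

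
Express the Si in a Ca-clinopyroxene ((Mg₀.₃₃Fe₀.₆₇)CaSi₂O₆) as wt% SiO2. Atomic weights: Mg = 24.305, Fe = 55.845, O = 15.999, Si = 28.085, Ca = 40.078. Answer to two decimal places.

Formula mass = 237.679 g/mol.
2 Si → 2.0000 mol SiO2 per formula unit; M(SiO2) = 60.083, so SiO2 mass = 120.166 g.
120.166/237.679 × 100 = 50.56 wt%.

50.56 wt%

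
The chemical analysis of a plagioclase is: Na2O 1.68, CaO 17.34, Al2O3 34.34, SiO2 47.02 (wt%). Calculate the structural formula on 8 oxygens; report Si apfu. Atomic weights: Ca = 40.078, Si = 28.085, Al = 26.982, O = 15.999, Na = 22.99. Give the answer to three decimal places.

2.150 Si apfu

1.68 wt% Na2O ÷ 61.979 g/mol = 0.02711 mol, giving 0.05422 Na and 0.02711 O.
17.34 wt% CaO ÷ 56.077 g/mol = 0.30922 mol, giving 0.30922 Ca and 0.30922 O.
34.34 wt% Al2O3 ÷ 101.961 g/mol = 0.33680 mol, giving 0.67360 Al and 1.01040 O.
47.02 wt% SiO2 ÷ 60.083 g/mol = 0.78258 mol, giving 0.78258 Si and 1.56516 O.
Oxygen sums to 2.91189; scaling by 8/2.91189 = 2.74736 puts the formula on 8 O.
Si: 0.78258 × 2.74736 = 2.150 atoms per formula unit.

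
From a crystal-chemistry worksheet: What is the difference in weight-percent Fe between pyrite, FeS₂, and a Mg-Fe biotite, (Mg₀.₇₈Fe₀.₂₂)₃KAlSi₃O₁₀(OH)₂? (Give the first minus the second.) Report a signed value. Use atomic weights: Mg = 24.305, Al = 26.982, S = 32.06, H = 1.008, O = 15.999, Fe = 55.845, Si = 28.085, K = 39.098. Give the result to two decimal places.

38.14 percentage points

Fe in FeS₂: molar mass 119.965 g/mol; 1×55.845 = 55.845 g → 46.55 wt%.
Fe in (Mg₀.₇₈Fe₀.₂₂)₃KAlSi₃O₁₀(OH)₂: molar mass 438.070 g/mol; 0.66×55.845 = 36.858 g → 8.41 wt%.
Difference = 46.55 − 8.41 = 38.14 percentage points.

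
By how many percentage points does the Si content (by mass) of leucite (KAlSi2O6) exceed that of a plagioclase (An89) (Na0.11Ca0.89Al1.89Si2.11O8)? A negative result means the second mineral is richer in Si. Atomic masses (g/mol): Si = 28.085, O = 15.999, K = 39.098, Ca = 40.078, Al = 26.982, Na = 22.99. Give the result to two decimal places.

First mineral: 56.170 g Si in 218.244 g formula = 25.74 wt% Si.
Second mineral: 59.259 g Si in 276.446 g formula = 21.44 wt% Si.
25.74% − 21.44% gives a difference of 4.30 percentage points.

4.30 percentage points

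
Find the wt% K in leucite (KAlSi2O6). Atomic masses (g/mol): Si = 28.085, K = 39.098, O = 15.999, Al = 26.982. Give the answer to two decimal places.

Formula mass = 1×39.098 + 1×26.982 + 2×28.085 + 6×15.999 = 218.244 g/mol, of which 39.098 g is K.
So K makes up 39.098/218.244 = 0.1791 of the mass, i.e. 17.91%.

17.91 wt%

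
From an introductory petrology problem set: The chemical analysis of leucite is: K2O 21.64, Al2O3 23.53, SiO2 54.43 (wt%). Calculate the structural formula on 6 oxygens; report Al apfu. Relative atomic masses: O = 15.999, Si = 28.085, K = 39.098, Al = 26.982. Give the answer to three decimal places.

1.013 Al apfu

K2O: 21.64/94.195 = 0.22974 mol → 0.45948 mol K, 0.22974 mol O.
Al2O3: 23.53/101.961 = 0.23077 mol → 0.46154 mol Al, 0.69231 mol O.
SiO2: 54.43/60.083 = 0.90591 mol → 0.90591 mol Si, 1.81182 mol O.
Total oxygen = 2.73387 mol. Normalization factor = 6/2.73387 = 2.19469.
Al per 6 O = 0.46154 × 2.19469 = 1.013.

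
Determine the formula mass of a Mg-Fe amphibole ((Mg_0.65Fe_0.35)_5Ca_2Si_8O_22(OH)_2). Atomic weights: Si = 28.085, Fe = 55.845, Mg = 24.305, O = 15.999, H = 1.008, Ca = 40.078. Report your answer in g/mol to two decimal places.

The formula mass is the sum 3.25·24.305 + 1.75·55.845 + 2·40.078 + 8·28.085 + 24·15.999 + 2·1.008.

867.55 g/mol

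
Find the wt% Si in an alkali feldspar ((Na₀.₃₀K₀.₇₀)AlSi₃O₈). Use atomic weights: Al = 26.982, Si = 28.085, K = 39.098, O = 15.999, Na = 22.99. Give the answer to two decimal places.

30.81 wt%

Molar mass of (Na₀.₃₀K₀.₇₀)AlSi₃O₈: 0.30×22.99 + 0.70×39.098 + 1×26.982 + 3×28.085 + 8×15.999 = 273.495 g/mol.
Mass of Si per formula unit: 3 × 28.085 = 84.255 g.
Weight fraction Si = 84.255 / 273.495 = 0.3081.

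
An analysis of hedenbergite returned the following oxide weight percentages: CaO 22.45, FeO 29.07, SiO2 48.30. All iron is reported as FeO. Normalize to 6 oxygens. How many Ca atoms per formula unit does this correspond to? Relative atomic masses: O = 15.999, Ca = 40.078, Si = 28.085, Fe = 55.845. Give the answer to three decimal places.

0.996 Ca apfu

CaO (M=56.077): mol = 0.40034; Ca = 0.40034, O = 0.40034.
FeO (M=71.844): mol = 0.40463; Fe = 0.40463, O = 0.40463.
SiO2 (M=60.083): mol = 0.80389; Si = 0.80389, O = 1.60778.
ΣO = 2.41275; factor = 6/ΣO = 2.48679.
Ca apfu = 0.40034 × 2.48679 = 0.996.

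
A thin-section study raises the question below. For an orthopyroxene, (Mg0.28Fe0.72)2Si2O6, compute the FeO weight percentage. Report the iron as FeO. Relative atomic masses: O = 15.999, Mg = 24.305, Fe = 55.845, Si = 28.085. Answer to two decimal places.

42.02 wt%

Molar mass of (Mg0.28Fe0.72)2Si2O6 = 0.56×24.305 + 1.44×55.845 + 2×28.085 + 6×15.999 = 246.192 g/mol.
Each formula unit contains 1.44 Fe, equivalent to 1.44/1 = 1.4400 mol FeO.
M(FeO) = 1×55.845 + 1×15.999 = 71.844 g/mol.
Mass of FeO per formula unit = 1.4400 × 71.844 = 103.455 g.
FeO wt% = 103.455 / 246.192 × 100 = 42.02%.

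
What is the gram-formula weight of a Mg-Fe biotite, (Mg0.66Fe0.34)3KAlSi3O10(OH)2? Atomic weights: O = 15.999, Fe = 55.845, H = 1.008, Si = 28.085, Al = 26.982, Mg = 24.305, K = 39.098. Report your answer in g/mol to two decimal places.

Mg: 1.98 × 24.305 = 48.1239
Fe: 1.02 × 55.845 = 56.9619
K: 1 × 39.098 = 39.0980
Al: 1 × 26.982 = 26.9820
Si: 3 × 28.085 = 84.2550
O: 12 × 15.999 = 191.9880
H: 2 × 1.008 = 2.0160
Summing the contributions gives the formula mass.

449.42 g/mol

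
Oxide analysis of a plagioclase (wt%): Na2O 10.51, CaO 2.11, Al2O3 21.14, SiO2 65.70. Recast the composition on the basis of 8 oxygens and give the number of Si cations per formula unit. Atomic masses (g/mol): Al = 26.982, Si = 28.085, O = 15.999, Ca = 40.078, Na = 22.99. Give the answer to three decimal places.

10.51 wt% Na2O ÷ 61.979 g/mol = 0.16957 mol, giving 0.33914 Na and 0.16957 O.
2.11 wt% CaO ÷ 56.077 g/mol = 0.03763 mol, giving 0.03763 Ca and 0.03763 O.
21.14 wt% Al2O3 ÷ 101.961 g/mol = 0.20733 mol, giving 0.41466 Al and 0.62199 O.
65.70 wt% SiO2 ÷ 60.083 g/mol = 1.09349 mol, giving 1.09349 Si and 2.18698 O.
Oxygen sums to 3.01617; scaling by 8/3.01617 = 2.65237 puts the formula on 8 O.
Si: 1.09349 × 2.65237 = 2.900 atoms per formula unit.

2.900 Si apfu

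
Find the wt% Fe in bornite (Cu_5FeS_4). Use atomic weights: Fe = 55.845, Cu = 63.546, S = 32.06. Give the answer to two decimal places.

11.13 mass %

M(Cu_5FeS_4) = 501.815 g/mol.
Fe contributes 1 × 55.845 = 55.845 g per mole.
55.845/501.815 = 0.1113 → 11.13%.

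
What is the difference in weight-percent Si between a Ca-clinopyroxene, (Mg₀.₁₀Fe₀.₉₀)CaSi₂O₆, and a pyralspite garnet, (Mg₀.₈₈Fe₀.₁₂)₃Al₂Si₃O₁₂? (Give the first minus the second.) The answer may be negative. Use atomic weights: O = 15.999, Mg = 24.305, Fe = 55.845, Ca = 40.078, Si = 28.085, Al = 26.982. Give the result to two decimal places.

M((Mg₀.₁₀Fe₀.₉₀)CaSi₂O₆) = 244.933 g/mol, so wt% Si = 56.170/244.933 × 100 = 22.93%.
M((Mg₀.₈₈Fe₀.₁₂)₃Al₂Si₃O₁₂) = 414.476 g/mol, so wt% Si = 84.255/414.476 × 100 = 20.33%.
22.93 − 20.33 = 2.60 pp.

2.60 percentage points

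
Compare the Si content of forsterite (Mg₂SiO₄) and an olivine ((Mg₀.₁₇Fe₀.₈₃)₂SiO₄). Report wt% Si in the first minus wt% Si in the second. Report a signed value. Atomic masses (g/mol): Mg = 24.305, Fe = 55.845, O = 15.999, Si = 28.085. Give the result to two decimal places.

5.41 percentage points

First mineral: 28.085 g Si in 140.691 g formula = 19.96 wt% Si.
Second mineral: 28.085 g Si in 193.047 g formula = 14.55 wt% Si.
19.96% − 14.55% gives a difference of 5.41 percentage points.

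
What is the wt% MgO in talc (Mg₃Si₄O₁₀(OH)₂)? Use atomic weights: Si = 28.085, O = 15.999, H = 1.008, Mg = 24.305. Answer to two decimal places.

31.88 wt%

M(Mg₃Si₄O₁₀(OH)₂) = 379.259 g/mol; M(MgO) = 40.304 g/mol.
Moles MgO per formula unit = 3 Mg ÷ 1 = 3.0000.
MgO fraction = (3.0000 × 40.304) / 379.259 = 120.912/379.259 = 0.3188.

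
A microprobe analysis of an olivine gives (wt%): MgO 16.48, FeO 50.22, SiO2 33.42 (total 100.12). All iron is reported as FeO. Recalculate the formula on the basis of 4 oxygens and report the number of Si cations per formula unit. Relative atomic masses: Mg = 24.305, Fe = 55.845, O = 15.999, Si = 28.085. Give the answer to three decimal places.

16.48 wt% MgO ÷ 40.304 g/mol = 0.40889 mol, giving 0.40889 Mg and 0.40889 O.
50.22 wt% FeO ÷ 71.844 g/mol = 0.69901 mol, giving 0.69901 Fe and 0.69901 O.
33.42 wt% SiO2 ÷ 60.083 g/mol = 0.55623 mol, giving 0.55623 Si and 1.11246 O.
Oxygen sums to 2.22036; scaling by 4/2.22036 = 1.80151 puts the formula on 4 O.
Si: 0.55623 × 1.80151 = 1.002 atoms per formula unit.

1.002 Si apfu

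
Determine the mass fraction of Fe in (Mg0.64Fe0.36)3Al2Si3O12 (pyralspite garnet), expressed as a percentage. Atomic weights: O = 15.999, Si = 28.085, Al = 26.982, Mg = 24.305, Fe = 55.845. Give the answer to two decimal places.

Formula mass = 1.92*24.305 + 1.08*55.845 + 2*26.982 + 3*28.085 + 12*15.999 = 437.185 g/mol, of which 60.313 g is Fe.
So Fe makes up 60.313/437.185 = 0.1380 of the mass, i.e. 13.80%.

13.80 weight percent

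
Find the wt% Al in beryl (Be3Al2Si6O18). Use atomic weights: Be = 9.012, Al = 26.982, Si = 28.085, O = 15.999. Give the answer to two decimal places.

Molar mass of Be3Al2Si6O18: 3·9.012 + 2·26.982 + 6·28.085 + 18·15.999 = 537.492 g/mol.
Mass of Al per formula unit: 2 × 26.982 = 53.964 g.
Weight fraction Al = 53.964 / 537.492 = 0.1004.

10.04 wt%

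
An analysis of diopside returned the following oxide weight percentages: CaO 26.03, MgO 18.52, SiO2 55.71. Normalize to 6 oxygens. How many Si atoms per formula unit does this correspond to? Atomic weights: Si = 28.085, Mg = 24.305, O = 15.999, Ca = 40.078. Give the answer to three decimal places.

2.003 Si apfu

CaO (M=56.077): mol = 0.46418; Ca = 0.46418, O = 0.46418.
MgO (M=40.304): mol = 0.45951; Mg = 0.45951, O = 0.45951.
SiO2 (M=60.083): mol = 0.92722; Si = 0.92722, O = 1.85444.
ΣO = 2.77813; factor = 6/ΣO = 2.15973.
Si apfu = 0.92722 × 2.15973 = 2.003.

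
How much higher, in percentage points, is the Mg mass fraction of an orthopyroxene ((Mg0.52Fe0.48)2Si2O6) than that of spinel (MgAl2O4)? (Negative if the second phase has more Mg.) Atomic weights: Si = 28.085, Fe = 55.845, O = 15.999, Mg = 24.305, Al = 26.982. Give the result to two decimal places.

-6.14 percentage points

Mg in (Mg0.52Fe0.48)2Si2O6: molar mass 231.052 g/mol; 1.04×24.305 = 25.277 g → 10.94 wt%.
Mg in MgAl2O4: molar mass 142.265 g/mol; 1×24.305 = 24.305 g → 17.08 wt%.
Difference = 10.94 − 17.08 = -6.14 percentage points.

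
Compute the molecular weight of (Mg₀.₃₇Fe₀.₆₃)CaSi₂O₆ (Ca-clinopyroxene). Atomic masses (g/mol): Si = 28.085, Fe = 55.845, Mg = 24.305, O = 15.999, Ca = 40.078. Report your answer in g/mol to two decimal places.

The formula mass is the sum 0.37(24.305) + 0.63(55.845) + 1(40.078) + 2(28.085) + 6(15.999).

236.42 g/mol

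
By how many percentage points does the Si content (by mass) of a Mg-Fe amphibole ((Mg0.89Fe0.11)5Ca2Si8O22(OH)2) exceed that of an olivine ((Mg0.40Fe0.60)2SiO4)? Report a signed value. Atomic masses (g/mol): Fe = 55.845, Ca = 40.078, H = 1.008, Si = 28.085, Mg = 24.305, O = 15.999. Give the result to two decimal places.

11.35 percentage points

Si in (Mg0.89Fe0.11)5Ca2Si8O22(OH)2: molar mass 829.700 g/mol; 8×28.085 = 224.680 g → 27.08 wt%.
Si in (Mg0.40Fe0.60)2SiO4: molar mass 178.539 g/mol; 1×28.085 = 28.085 g → 15.73 wt%.
Difference = 27.08 − 15.73 = 11.35 percentage points.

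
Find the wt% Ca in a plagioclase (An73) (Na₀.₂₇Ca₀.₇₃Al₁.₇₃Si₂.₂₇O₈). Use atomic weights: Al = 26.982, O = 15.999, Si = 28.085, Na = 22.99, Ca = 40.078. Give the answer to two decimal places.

10.68 mass %

Molar mass of Na₀.₂₇Ca₀.₇₃Al₁.₇₃Si₂.₂₇O₈: 0.27×22.99 + 0.73×40.078 + 1.73×26.982 + 2.27×28.085 + 8×15.999 = 273.888 g/mol.
Mass of Ca per formula unit: 0.73 × 40.078 = 29.257 g.
Weight fraction Ca = 29.257 / 273.888 = 0.1068.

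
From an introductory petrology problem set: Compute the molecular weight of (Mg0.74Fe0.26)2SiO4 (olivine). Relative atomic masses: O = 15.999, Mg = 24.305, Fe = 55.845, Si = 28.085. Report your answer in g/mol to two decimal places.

157.09 g/mol

Mg: 1.48 × 24.305 = 35.9714
Fe: 0.52 × 55.845 = 29.0394
Si: 1 × 28.085 = 28.0850
O: 4 × 15.999 = 63.9960
Summing the contributions gives the formula mass.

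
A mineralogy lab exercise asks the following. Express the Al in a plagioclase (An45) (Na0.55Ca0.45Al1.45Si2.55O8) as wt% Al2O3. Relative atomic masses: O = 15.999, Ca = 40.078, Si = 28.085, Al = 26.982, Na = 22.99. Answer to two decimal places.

27.44 wt%

M(Na0.55Ca0.45Al1.45Si2.55O8) = 269.412 g/mol; M(Al2O3) = 101.961 g/mol.
Moles Al2O3 per formula unit = 1.45 Al ÷ 2 = 0.7250.
Al2O3 fraction = (0.7250 × 101.961) / 269.412 = 73.922/269.412 = 0.2744.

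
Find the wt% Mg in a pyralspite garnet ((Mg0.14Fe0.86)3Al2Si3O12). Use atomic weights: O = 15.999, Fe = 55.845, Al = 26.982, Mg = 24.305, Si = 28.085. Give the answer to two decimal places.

2.11 wt%

Molar mass of (Mg0.14Fe0.86)3Al2Si3O12: 0.42*24.305 + 2.58*55.845 + 2*26.982 + 3*28.085 + 12*15.999 = 484.495 g/mol.
Mass of Mg per formula unit: 0.42 × 24.305 = 10.208 g.
Weight fraction Mg = 10.208 / 484.495 = 0.0211.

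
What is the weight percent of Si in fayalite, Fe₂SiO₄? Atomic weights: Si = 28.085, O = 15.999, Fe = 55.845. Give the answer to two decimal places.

13.78 weight percent

Formula mass = 2*55.845 + 1*28.085 + 4*15.999 = 203.771 g/mol, of which 28.085 g is Si.
So Si makes up 28.085/203.771 = 0.1378 of the mass, i.e. 13.78%.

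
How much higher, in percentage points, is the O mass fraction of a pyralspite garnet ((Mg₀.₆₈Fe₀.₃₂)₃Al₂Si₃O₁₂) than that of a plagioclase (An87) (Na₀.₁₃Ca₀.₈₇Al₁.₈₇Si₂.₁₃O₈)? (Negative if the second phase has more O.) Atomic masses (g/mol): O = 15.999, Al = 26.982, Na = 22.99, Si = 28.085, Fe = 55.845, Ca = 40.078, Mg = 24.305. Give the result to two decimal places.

-2.05 percentage points

M((Mg₀.₆₈Fe₀.₃₂)₃Al₂Si₃O₁₂) = 433.400 g/mol, so wt% O = 191.988/433.400 × 100 = 44.30%.
M(Na₀.₁₃Ca₀.₈₇Al₁.₈₇Si₂.₁₃O₈) = 276.126 g/mol, so wt% O = 127.992/276.126 × 100 = 46.35%.
44.30 − 46.35 = -2.05 pp.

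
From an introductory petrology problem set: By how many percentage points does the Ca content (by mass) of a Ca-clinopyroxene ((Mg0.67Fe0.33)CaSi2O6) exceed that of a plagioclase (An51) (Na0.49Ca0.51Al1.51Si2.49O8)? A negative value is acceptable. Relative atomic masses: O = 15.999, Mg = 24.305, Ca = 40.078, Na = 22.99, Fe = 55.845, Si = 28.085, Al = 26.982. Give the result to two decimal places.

10.10 percentage points

M((Mg0.67Fe0.33)CaSi2O6) = 226.955 g/mol, so wt% Ca = 40.078/226.955 × 100 = 17.66%.
M(Na0.49Ca0.51Al1.51Si2.49O8) = 270.371 g/mol, so wt% Ca = 20.440/270.371 × 100 = 7.56%.
17.66 − 7.56 = 10.10 pp.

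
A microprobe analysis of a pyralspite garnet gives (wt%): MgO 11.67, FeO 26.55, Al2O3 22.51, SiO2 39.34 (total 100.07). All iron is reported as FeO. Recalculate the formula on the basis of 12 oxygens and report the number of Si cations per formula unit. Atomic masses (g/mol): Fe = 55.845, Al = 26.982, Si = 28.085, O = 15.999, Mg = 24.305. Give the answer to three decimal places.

MgO (M=40.304): mol = 0.28955; Mg = 0.28955, O = 0.28955.
FeO (M=71.844): mol = 0.36955; Fe = 0.36955, O = 0.36955.
Al2O3 (M=101.961): mol = 0.22077; Al = 0.44154, O = 0.66231.
SiO2 (M=60.083): mol = 0.65476; Si = 0.65476, O = 1.30952.
ΣO = 2.63093; factor = 12/ΣO = 4.56112.
Si apfu = 0.65476 × 4.56112 = 2.986.

2.986 Si apfu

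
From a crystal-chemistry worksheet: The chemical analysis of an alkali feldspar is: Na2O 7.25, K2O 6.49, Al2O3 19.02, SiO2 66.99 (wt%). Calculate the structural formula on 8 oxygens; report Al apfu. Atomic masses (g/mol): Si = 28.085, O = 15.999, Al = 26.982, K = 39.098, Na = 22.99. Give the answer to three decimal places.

1.003 Al apfu

Na2O (M=61.979): mol = 0.11698; Na = 0.23396, O = 0.11698.
K2O (M=94.195): mol = 0.06890; K = 0.13780, O = 0.06890.
Al2O3 (M=101.961): mol = 0.18654; Al = 0.37308, O = 0.55962.
SiO2 (M=60.083): mol = 1.11496; Si = 1.11496, O = 2.22992.
ΣO = 2.97542; factor = 8/ΣO = 2.68870.
Al apfu = 0.37308 × 2.68870 = 1.003.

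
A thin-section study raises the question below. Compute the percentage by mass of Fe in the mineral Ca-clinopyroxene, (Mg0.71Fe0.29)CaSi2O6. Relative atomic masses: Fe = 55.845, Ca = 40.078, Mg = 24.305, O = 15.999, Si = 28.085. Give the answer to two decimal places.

7.18 weight percent

Formula mass = 0.71·24.305 + 0.29·55.845 + 1·40.078 + 2·28.085 + 6·15.999 = 225.694 g/mol, of which 16.195 g is Fe.
So Fe makes up 16.195/225.694 = 0.0718 of the mass, i.e. 7.18%.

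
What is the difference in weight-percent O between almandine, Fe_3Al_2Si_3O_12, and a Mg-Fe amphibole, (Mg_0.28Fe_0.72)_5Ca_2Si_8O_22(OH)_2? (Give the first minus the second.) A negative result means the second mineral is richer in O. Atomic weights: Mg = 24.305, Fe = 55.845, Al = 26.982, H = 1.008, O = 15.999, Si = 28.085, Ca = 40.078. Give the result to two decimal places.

M(Fe_3Al_2Si_3O_12) = 497.742 g/mol, so wt% O = 191.988/497.742 × 100 = 38.57%.
M((Mg_0.28Fe_0.72)_5Ca_2Si_8O_22(OH)_2) = 925.897 g/mol, so wt% O = 383.976/925.897 × 100 = 41.47%.
38.57 − 41.47 = -2.90 pp.

-2.90 percentage points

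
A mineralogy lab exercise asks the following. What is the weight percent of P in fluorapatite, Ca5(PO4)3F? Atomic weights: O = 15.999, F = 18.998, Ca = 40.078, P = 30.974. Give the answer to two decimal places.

Molar mass of Ca5(PO4)3F: 5·40.078 + 3·30.974 + 12·15.999 + 1·18.998 = 504.298 g/mol.
Mass of P per formula unit: 3 × 30.974 = 92.922 g.
Weight fraction P = 92.922 / 504.298 = 0.1843.

18.43 wt%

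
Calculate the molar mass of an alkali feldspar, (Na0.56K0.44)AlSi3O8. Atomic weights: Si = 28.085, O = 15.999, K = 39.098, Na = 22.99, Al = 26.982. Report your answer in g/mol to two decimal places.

Na: 0.56 × 22.99 = 12.8744
K: 0.44 × 39.098 = 17.2031
Al: 1 × 26.982 = 26.9820
Si: 3 × 28.085 = 84.2550
O: 8 × 15.999 = 127.9920
Summing the contributions gives the formula mass.

269.31 g/mol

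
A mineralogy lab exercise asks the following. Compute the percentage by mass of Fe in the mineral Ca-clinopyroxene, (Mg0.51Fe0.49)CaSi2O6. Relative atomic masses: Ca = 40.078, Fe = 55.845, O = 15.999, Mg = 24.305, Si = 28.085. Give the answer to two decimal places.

Molar mass of (Mg0.51Fe0.49)CaSi2O6: 0.51*24.305 + 0.49*55.845 + 1*40.078 + 2*28.085 + 6*15.999 = 232.002 g/mol.
Mass of Fe per formula unit: 0.49 × 55.845 = 27.364 g.
Weight fraction Fe = 27.364 / 232.002 = 0.1179.

11.79 weight percent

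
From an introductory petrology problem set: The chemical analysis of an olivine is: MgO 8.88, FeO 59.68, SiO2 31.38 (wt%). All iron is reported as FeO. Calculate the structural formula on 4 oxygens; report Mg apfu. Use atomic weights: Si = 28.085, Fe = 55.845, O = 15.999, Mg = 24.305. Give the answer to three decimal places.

0.421 Mg apfu

MgO (M=40.304): mol = 0.22033; Mg = 0.22033, O = 0.22033.
FeO (M=71.844): mol = 0.83069; Fe = 0.83069, O = 0.83069.
SiO2 (M=60.083): mol = 0.52228; Si = 0.52228, O = 1.04456.
ΣO = 2.09558; factor = 4/ΣO = 1.90878.
Mg apfu = 0.22033 × 1.90878 = 0.421.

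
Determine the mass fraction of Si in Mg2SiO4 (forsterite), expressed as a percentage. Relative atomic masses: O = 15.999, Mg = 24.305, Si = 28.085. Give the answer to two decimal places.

19.96 wt%

Molar mass of Mg2SiO4: 2*24.305 + 1*28.085 + 4*15.999 = 140.691 g/mol.
Mass of Si per formula unit: 1 × 28.085 = 28.085 g.
Weight fraction Si = 28.085 / 140.691 = 0.1996.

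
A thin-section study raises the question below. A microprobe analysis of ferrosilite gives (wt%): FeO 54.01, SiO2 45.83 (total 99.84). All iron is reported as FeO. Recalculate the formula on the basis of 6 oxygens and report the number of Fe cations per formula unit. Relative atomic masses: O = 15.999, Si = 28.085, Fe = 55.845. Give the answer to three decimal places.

FeO: 54.01/71.844 = 0.75177 mol → 0.75177 mol Fe, 0.75177 mol O.
SiO2: 45.83/60.083 = 0.76278 mol → 0.76278 mol Si, 1.52556 mol O.
Total oxygen = 2.27733 mol. Normalization factor = 6/2.27733 = 2.63466.
Fe per 6 O = 0.75177 × 2.63466 = 1.981.

1.981 Fe apfu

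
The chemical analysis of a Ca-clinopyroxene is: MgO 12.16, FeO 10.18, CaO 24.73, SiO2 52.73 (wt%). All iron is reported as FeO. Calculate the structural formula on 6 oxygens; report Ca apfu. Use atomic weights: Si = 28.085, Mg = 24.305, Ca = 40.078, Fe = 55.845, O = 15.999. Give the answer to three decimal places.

MgO (M=40.304): mol = 0.30171; Mg = 0.30171, O = 0.30171.
FeO (M=71.844): mol = 0.14170; Fe = 0.14170, O = 0.14170.
CaO (M=56.077): mol = 0.44100; Ca = 0.44100, O = 0.44100.
SiO2 (M=60.083): mol = 0.87762; Si = 0.87762, O = 1.75524.
ΣO = 2.63965; factor = 6/ΣO = 2.27303.
Ca apfu = 0.44100 × 2.27303 = 1.002.

1.002 Ca apfu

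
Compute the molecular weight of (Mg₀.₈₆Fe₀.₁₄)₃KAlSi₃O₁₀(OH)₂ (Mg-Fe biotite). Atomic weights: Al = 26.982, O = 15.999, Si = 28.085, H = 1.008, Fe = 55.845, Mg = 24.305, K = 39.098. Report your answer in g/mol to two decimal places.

The formula mass is the sum 2.58*24.305 + 0.42*55.845 + 1*39.098 + 1*26.982 + 3*28.085 + 12*15.999 + 2*1.008.

430.50 g/mol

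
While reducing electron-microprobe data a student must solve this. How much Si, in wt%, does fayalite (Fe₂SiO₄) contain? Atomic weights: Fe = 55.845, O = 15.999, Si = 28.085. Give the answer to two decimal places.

13.78 wt%

Molar mass of Fe₂SiO₄: 2*55.845 + 1*28.085 + 4*15.999 = 203.771 g/mol.
Mass of Si per formula unit: 1 × 28.085 = 28.085 g.
Weight fraction Si = 28.085 / 203.771 = 0.1378.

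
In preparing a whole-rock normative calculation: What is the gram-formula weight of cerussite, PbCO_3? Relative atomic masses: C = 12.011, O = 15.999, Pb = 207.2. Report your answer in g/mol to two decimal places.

Pb: 1 × 207.2 = 207.2000
C: 1 × 12.011 = 12.0110
O: 3 × 15.999 = 47.9970
Summing the contributions gives the formula mass.

267.21 g/mol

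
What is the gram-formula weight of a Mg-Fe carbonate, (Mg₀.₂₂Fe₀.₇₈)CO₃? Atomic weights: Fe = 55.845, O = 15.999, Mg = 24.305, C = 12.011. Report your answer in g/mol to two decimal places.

108.91 g/mol

Mg: 0.22 × 24.305 = 5.3471
Fe: 0.78 × 55.845 = 43.5591
C: 1 × 12.011 = 12.0110
O: 3 × 15.999 = 47.9970
Summing the contributions gives the formula mass.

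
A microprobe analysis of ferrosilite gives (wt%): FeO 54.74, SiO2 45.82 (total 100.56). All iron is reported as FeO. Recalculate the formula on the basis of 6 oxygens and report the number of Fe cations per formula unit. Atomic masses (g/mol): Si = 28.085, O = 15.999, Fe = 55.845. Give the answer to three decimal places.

1.999 Fe apfu

FeO: 54.74/71.844 = 0.76193 mol → 0.76193 mol Fe, 0.76193 mol O.
SiO2: 45.82/60.083 = 0.76261 mol → 0.76261 mol Si, 1.52522 mol O.
Total oxygen = 2.28715 mol. Normalization factor = 6/2.28715 = 2.62335.
Fe per 6 O = 0.76193 × 2.62335 = 1.999.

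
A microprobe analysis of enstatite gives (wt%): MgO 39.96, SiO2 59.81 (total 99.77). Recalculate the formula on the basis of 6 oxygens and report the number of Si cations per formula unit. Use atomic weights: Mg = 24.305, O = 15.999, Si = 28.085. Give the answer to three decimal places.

MgO: 39.96/40.304 = 0.99146 mol → 0.99146 mol Mg, 0.99146 mol O.
SiO2: 59.81/60.083 = 0.99546 mol → 0.99546 mol Si, 1.99092 mol O.
Total oxygen = 2.98238 mol. Normalization factor = 6/2.98238 = 2.01182.
Si per 6 O = 0.99546 × 2.01182 = 2.003.

2.003 Si apfu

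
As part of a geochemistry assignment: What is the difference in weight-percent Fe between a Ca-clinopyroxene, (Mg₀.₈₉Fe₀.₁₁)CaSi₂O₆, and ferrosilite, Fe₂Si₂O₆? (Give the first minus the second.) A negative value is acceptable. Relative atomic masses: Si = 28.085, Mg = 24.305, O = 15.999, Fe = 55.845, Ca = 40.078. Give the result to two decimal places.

First mineral: 6.143 g Fe in 220.016 g formula = 2.79 wt% Fe.
Second mineral: 111.690 g Fe in 263.854 g formula = 42.33 wt% Fe.
2.79% − 42.33% gives a difference of -39.54 percentage points.

-39.54 percentage points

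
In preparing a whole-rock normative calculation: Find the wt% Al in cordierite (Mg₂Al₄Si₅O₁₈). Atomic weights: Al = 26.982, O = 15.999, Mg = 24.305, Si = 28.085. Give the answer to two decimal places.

18.45 weight percent

Molar mass of Mg₂Al₄Si₅O₁₈: 2·24.305 + 4·26.982 + 5·28.085 + 18·15.999 = 584.945 g/mol.
Mass of Al per formula unit: 4 × 26.982 = 107.928 g.
Weight fraction Al = 107.928 / 584.945 = 0.1845.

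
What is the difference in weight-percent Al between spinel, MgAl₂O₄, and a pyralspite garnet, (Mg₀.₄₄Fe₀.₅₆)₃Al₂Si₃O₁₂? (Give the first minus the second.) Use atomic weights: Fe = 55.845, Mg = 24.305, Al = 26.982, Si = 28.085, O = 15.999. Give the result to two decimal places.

26.10 percentage points

M(MgAl₂O₄) = 142.265 g/mol, so wt% Al = 53.964/142.265 × 100 = 37.93%.
M((Mg₀.₄₄Fe₀.₅₆)₃Al₂Si₃O₁₂) = 456.109 g/mol, so wt% Al = 53.964/456.109 × 100 = 11.83%.
37.93 − 11.83 = 26.10 pp.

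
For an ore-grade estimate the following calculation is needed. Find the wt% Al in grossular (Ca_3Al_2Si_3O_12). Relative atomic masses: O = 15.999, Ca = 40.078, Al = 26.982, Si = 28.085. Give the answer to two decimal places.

Molar mass of Ca_3Al_2Si_3O_12: 3*40.078 + 2*26.982 + 3*28.085 + 12*15.999 = 450.441 g/mol.
Mass of Al per formula unit: 2 × 26.982 = 53.964 g.
Weight fraction Al = 53.964 / 450.441 = 0.1198.

11.98 mass %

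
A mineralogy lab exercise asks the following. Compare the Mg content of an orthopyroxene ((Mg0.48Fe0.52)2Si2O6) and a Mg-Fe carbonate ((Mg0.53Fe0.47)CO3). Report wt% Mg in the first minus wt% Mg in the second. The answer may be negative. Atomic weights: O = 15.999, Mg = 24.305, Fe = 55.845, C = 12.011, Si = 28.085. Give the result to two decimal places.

-3.00 percentage points

M((Mg0.48Fe0.52)2Si2O6) = 233.576 g/mol, so wt% Mg = 23.333/233.576 × 100 = 9.99%.
M((Mg0.53Fe0.47)CO3) = 99.137 g/mol, so wt% Mg = 12.882/99.137 × 100 = 12.99%.
9.99 − 12.99 = -3.00 pp.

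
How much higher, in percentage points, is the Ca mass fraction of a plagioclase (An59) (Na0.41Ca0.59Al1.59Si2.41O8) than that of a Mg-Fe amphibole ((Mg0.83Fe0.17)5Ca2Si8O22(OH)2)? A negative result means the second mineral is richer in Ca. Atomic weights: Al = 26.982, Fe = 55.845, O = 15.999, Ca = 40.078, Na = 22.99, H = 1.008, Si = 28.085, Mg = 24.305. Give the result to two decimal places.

M(Na0.41Ca0.59Al1.59Si2.41O8) = 271.650 g/mol, so wt% Ca = 23.646/271.650 × 100 = 8.70%.
M((Mg0.83Fe0.17)5Ca2Si8O22(OH)2) = 839.162 g/mol, so wt% Ca = 80.156/839.162 × 100 = 9.55%.
8.70 − 9.55 = -0.85 pp.

-0.85 percentage points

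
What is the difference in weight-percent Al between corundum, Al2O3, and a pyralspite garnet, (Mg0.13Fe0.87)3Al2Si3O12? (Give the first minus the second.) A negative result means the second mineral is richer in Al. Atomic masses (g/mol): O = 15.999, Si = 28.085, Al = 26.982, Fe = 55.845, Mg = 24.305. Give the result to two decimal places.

First mineral: 53.964 g Al in 101.961 g formula = 52.93 wt% Al.
Second mineral: 53.964 g Al in 485.441 g formula = 11.12 wt% Al.
52.93% − 11.12% gives a difference of 41.81 percentage points.

41.81 percentage points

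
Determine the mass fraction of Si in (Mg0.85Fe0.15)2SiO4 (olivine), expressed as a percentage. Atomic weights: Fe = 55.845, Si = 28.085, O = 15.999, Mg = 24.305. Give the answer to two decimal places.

M((Mg0.85Fe0.15)2SiO4) = 150.153 g/mol.
Si contributes 1 × 28.085 = 28.085 g per mole.
28.085/150.153 = 0.1870 → 18.70%.

18.70 wt%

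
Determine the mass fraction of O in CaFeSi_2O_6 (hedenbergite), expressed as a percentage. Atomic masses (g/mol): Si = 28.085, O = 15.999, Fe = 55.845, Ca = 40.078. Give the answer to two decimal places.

38.69 mass %

Formula mass = 1*40.078 + 1*55.845 + 2*28.085 + 6*15.999 = 248.087 g/mol, of which 95.994 g is O.
So O makes up 95.994/248.087 = 0.3869 of the mass, i.e. 38.69%.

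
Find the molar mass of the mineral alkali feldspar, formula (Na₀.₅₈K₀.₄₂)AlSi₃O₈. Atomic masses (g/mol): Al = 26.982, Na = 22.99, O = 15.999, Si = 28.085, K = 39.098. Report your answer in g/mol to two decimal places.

268.98 g/mol

M = 0.58×22.99 + 0.42×39.098 + 1×26.982 + 3×28.085 + 8×15.999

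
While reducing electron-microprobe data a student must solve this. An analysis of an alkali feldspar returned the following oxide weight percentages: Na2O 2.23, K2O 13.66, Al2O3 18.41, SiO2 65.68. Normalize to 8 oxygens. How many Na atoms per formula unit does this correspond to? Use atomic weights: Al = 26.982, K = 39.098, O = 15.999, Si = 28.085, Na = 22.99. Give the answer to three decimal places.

0.198 Na apfu

2.23 wt% Na2O ÷ 61.979 g/mol = 0.03598 mol, giving 0.07196 Na and 0.03598 O.
13.66 wt% K2O ÷ 94.195 g/mol = 0.14502 mol, giving 0.29004 K and 0.14502 O.
18.41 wt% Al2O3 ÷ 101.961 g/mol = 0.18056 mol, giving 0.36112 Al and 0.54168 O.
65.68 wt% SiO2 ÷ 60.083 g/mol = 1.09315 mol, giving 1.09315 Si and 2.18630 O.
Oxygen sums to 2.90898; scaling by 8/2.90898 = 2.75010 puts the formula on 8 O.
Na: 0.07196 × 2.75010 = 0.198 atoms per formula unit.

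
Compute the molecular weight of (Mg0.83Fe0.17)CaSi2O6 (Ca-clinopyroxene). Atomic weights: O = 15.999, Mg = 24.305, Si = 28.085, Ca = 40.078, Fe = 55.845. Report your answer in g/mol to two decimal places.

M = 0.83(24.305) + 0.17(55.845) + 1(40.078) + 2(28.085) + 6(15.999)

221.91 g/mol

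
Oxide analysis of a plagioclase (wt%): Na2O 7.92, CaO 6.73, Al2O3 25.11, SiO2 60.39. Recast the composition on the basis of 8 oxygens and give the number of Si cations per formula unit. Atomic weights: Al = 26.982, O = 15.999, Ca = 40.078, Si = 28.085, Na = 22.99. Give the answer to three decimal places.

2.683 Si apfu

Na2O: 7.92/61.979 = 0.12779 mol → 0.25558 mol Na, 0.12779 mol O.
CaO: 6.73/56.077 = 0.12001 mol → 0.12001 mol Ca, 0.12001 mol O.
Al2O3: 25.11/101.961 = 0.24627 mol → 0.49254 mol Al, 0.73881 mol O.
SiO2: 60.39/60.083 = 1.00511 mol → 1.00511 mol Si, 2.01022 mol O.
Total oxygen = 2.99683 mol. Normalization factor = 8/2.99683 = 2.66949.
Si per 8 O = 1.00511 × 2.66949 = 2.683.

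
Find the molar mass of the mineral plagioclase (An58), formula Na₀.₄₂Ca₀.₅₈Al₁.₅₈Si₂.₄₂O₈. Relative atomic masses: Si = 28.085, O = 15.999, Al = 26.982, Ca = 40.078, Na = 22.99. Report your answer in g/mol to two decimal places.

Na: 0.42 × 22.99 = 9.6558
Ca: 0.58 × 40.078 = 23.2452
Al: 1.58 × 26.982 = 42.6316
Si: 2.42 × 28.085 = 67.9657
O: 8 × 15.999 = 127.9920
Summing the contributions gives the formula mass.

271.49 g/mol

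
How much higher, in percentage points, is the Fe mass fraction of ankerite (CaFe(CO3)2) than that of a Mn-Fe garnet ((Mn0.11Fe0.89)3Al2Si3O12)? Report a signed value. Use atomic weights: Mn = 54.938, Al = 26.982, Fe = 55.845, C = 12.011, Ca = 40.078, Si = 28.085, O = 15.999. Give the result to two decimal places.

-4.11 percentage points

First mineral: 55.845 g Fe in 215.939 g formula = 25.86 wt% Fe.
Second mineral: 149.106 g Fe in 497.443 g formula = 29.97 wt% Fe.
25.86% − 29.97% gives a difference of -4.11 percentage points.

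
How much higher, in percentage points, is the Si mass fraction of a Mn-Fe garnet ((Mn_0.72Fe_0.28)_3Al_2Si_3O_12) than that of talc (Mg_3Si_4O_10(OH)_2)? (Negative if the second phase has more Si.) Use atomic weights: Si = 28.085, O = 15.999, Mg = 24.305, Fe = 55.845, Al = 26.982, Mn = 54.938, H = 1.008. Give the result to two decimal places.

-12.63 percentage points

First mineral: 84.255 g Si in 495.783 g formula = 16.99 wt% Si.
Second mineral: 112.340 g Si in 379.259 g formula = 29.62 wt% Si.
16.99% − 29.62% gives a difference of -12.63 percentage points.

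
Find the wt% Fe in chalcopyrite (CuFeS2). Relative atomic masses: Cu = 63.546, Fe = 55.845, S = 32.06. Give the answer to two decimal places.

Molar mass of CuFeS2: 1*63.546 + 1*55.845 + 2*32.06 = 183.511 g/mol.
Mass of Fe per formula unit: 1 × 55.845 = 55.845 g.
Weight fraction Fe = 55.845 / 183.511 = 0.3043.

30.43 mass %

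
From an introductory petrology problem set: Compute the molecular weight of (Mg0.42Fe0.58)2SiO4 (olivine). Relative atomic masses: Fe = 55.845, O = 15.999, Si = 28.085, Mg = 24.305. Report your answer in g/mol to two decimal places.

177.28 g/mol

M = 0.84(24.305) + 1.16(55.845) + 1(28.085) + 4(15.999)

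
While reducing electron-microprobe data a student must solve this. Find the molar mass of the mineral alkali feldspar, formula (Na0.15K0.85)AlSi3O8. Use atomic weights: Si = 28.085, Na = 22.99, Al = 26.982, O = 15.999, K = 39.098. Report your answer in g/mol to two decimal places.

M = 0.15·22.99 + 0.85·39.098 + 1·26.982 + 3·28.085 + 8·15.999

275.91 g/mol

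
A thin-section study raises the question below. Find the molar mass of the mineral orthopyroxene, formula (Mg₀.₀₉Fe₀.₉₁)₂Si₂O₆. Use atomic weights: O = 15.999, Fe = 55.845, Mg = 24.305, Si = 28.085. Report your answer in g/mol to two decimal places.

258.18 g/mol

Mg: 0.18 × 24.305 = 4.3749
Fe: 1.82 × 55.845 = 101.6379
Si: 2 × 28.085 = 56.1700
O: 6 × 15.999 = 95.9940
Summing the contributions gives the formula mass.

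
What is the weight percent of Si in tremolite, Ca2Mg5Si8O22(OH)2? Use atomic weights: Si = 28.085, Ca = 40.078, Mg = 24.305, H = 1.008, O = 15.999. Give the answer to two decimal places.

27.66 weight percent

M(Ca2Mg5Si8O22(OH)2) = 812.353 g/mol.
Si contributes 8 × 28.085 = 224.680 g per mole.
224.680/812.353 = 0.2766 → 27.66%.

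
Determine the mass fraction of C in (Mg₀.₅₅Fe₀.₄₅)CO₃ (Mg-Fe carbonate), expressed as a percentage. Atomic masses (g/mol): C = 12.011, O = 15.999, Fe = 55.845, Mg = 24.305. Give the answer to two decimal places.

12.19 weight percent

Molar mass of (Mg₀.₅₅Fe₀.₄₅)CO₃: 0.55·24.305 + 0.45·55.845 + 1·12.011 + 3·15.999 = 98.506 g/mol.
Mass of C per formula unit: 1 × 12.011 = 12.011 g.
Weight fraction C = 12.011 / 98.506 = 0.1219.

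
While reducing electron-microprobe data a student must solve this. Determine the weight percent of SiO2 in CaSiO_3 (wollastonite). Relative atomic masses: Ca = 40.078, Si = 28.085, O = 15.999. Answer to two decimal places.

51.72 wt%

Molar mass of CaSiO_3 = 1*40.078 + 1*28.085 + 3*15.999 = 116.160 g/mol.
Each formula unit contains 1 Si, equivalent to 1/1 = 1.0000 mol SiO2.
M(SiO2) = 1×28.085 + 2×15.999 = 60.083 g/mol.
Mass of SiO2 per formula unit = 1.0000 × 60.083 = 60.083 g.
SiO2 wt% = 60.083 / 116.160 × 100 = 51.72%.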